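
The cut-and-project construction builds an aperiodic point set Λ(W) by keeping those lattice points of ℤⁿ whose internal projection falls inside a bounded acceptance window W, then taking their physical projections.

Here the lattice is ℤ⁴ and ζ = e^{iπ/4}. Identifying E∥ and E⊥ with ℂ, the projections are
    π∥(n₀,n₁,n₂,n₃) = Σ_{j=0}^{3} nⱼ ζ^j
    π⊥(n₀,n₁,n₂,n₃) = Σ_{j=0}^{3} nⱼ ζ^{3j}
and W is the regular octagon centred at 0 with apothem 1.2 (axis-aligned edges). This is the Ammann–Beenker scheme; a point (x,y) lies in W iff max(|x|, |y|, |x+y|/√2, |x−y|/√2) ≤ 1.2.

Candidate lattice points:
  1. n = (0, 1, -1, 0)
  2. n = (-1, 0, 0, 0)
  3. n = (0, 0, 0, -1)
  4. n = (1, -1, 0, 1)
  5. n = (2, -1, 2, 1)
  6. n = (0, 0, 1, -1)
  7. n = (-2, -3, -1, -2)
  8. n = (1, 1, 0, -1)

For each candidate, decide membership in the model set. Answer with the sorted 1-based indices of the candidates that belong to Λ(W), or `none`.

With ζ = e^{iπ/4} the internal vectors are ζ^0,ζ^3,ζ^6,ζ^9.
#1 (0, 1, -1, 0): internal (-0.7071, 1.7071); octagon support 1.7071 vs apothem 1.2 → ∉ W
#2 (-1, 0, 0, 0): internal (-1.0000, 0.0000); octagon support 1.0000 vs apothem 1.2 → ∈ W
#3 (0, 0, 0, -1): internal (-0.7071, -0.7071); octagon support 1.0000 vs apothem 1.2 → ∈ W
#4 (1, -1, 0, 1): internal (2.4142, 0.0000); octagon support 2.4142 vs apothem 1.2 → ∉ W
#5 (2, -1, 2, 1): internal (3.4142, -2.0000); octagon support 3.8284 vs apothem 1.2 → ∉ W
#6 (0, 0, 1, -1): internal (-0.7071, -1.7071); octagon support 1.7071 vs apothem 1.2 → ∉ W
#7 (-2, -3, -1, -2): internal (-1.2929, -2.5355); octagon support 2.7071 vs apothem 1.2 → ∉ W
#8 (1, 1, 0, -1): internal (-0.4142, 0.0000); octagon support 0.4142 vs apothem 1.2 → ∈ W

2, 3, 8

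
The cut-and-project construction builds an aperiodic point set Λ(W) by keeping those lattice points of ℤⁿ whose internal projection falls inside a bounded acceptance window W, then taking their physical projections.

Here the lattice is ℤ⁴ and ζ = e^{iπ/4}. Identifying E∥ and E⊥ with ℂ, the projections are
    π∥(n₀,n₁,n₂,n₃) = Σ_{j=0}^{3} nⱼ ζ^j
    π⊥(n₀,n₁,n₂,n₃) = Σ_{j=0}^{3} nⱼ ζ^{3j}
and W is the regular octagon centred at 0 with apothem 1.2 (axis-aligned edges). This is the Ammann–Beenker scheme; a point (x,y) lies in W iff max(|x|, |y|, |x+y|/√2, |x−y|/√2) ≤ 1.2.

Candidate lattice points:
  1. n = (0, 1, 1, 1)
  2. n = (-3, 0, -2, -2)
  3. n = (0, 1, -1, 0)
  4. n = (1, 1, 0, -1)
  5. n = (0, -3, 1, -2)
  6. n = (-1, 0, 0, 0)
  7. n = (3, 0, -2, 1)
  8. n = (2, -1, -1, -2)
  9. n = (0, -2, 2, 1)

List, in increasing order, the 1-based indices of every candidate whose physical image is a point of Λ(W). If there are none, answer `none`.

1, 4, 6

With ζ = e^{iπ/4} the internal vectors are ζ^0,ζ^3,ζ^6,ζ^9.
candidate 1: n = (0, 1, 1, 1) → π⊥ ≈ (+0.000000, +0.414214); max(|x|,|y|,|x±y|/√2) = 0.414214 ≤ 1.2 ⇒ ∈ W
candidate 2: n = (-3, 0, -2, -2) → π⊥ ≈ (-4.414214, +0.585786); max(|x|,|y|,|x±y|/√2) = 4.414214 > 1.2 ⇒ ∉ W
candidate 3: n = (0, 1, -1, 0) → π⊥ ≈ (-0.707107, +1.707107); max(|x|,|y|,|x±y|/√2) = 1.707107 > 1.2 ⇒ ∉ W
candidate 4: n = (1, 1, 0, -1) → π⊥ ≈ (-0.414214, +0.000000); max(|x|,|y|,|x±y|/√2) = 0.414214 ≤ 1.2 ⇒ ∈ W
candidate 5: n = (0, -3, 1, -2) → π⊥ ≈ (+0.707107, -4.535534); max(|x|,|y|,|x±y|/√2) = 4.535534 > 1.2 ⇒ ∉ W
candidate 6: n = (-1, 0, 0, 0) → π⊥ ≈ (-1.000000, +0.000000); max(|x|,|y|,|x±y|/√2) = 1.000000 ≤ 1.2 ⇒ ∈ W
candidate 7: n = (3, 0, -2, 1) → π⊥ ≈ (+3.707107, +2.707107); max(|x|,|y|,|x±y|/√2) = 4.535534 > 1.2 ⇒ ∉ W
candidate 8: n = (2, -1, -1, -2) → π⊥ ≈ (+1.292893, -1.121320); max(|x|,|y|,|x±y|/√2) = 1.707107 > 1.2 ⇒ ∉ W
candidate 9: n = (0, -2, 2, 1) → π⊥ ≈ (+2.121320, -2.707107); max(|x|,|y|,|x±y|/√2) = 3.414214 > 1.2 ⇒ ∉ W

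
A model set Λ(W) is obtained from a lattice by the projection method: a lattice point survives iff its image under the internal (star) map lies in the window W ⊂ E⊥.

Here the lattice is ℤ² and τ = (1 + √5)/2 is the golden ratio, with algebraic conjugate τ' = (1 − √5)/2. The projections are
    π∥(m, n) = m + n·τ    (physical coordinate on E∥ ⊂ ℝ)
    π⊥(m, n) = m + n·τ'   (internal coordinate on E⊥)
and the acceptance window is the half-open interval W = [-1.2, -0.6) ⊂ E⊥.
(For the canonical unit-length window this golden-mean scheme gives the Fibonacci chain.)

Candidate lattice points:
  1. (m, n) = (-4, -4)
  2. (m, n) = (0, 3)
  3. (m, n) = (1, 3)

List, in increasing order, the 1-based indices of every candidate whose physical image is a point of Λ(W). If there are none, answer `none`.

Compute τ' = (1−√5)/2 = -0.618034, so π⊥(m,n) = m -0.618034·n.
#1 (-4,-4): internal coord -4 + (-4)·τ' = -1.527864; -1.527864 ∉ [-1.2, -0.6) → out
#2 (0,3): internal coord 0 + (3)·τ' = -1.854102; -1.854102 ∉ [-1.2, -0.6) → out
#3 (1,3): internal coord 1 + (3)·τ' = -0.854102; -0.854102 ∈ [-1.2, -0.6) → IN Λ

3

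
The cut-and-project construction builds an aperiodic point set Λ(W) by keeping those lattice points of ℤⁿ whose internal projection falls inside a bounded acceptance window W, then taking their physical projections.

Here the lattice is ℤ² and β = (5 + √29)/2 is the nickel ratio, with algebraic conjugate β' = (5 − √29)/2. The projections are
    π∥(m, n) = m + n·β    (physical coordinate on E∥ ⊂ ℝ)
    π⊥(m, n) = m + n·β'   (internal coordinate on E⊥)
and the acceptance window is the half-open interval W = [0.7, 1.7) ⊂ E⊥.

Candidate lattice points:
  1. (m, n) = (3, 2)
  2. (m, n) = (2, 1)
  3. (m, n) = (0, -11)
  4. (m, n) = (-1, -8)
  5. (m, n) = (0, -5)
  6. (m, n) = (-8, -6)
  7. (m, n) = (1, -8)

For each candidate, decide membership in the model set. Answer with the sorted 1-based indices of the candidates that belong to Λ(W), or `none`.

5

β' = (5−√29)/2 ≈ -0.192582.
#1 (3,2): internal coord 3 + (2)·β' = +2.614835; +2.614835 ∉ [0.7, 1.7) → out
#2 (2,1): internal coord 2 + (1)·β' = +1.807418; +1.807418 ∉ [0.7, 1.7) → out
#3 (0,-11): internal coord 0 + (-11)·β' = +2.118406; +2.118406 ∉ [0.7, 1.7) → out
#4 (-1,-8): internal coord -1 + (-8)·β' = +0.540659; +0.540659 ∉ [0.7, 1.7) → out
#5 (0,-5): internal coord 0 + (-5)·β' = +0.962912; +0.962912 ∈ [0.7, 1.7) → IN Λ
#6 (-8,-6): internal coord -8 + (-6)·β' = -6.844506; -6.844506 ∉ [0.7, 1.7) → out
#7 (1,-8): internal coord 1 + (-8)·β' = +2.540659; +2.540659 ∉ [0.7, 1.7) → out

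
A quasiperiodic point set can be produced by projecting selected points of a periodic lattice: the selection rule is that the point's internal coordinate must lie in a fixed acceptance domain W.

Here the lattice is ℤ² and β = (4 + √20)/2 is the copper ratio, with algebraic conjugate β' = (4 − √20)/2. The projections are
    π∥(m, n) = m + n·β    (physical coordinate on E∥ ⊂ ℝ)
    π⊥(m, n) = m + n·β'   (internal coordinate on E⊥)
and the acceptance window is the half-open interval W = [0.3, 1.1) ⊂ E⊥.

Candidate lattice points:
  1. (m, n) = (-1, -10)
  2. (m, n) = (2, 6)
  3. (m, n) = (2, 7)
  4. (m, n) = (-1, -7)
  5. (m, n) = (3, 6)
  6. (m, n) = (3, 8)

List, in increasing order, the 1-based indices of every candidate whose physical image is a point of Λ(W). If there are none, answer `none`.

2, 3, 4

Compute β' = (4−√20)/2 = -0.23607, so π⊥(m,n) = m -0.23607·n.
#1 (-1,-10): internal coord -1 + (-10)·β' = +1.36068; +1.36068 ∉ [0.3, 1.1) → out
#2 (2,6): internal coord 2 + (6)·β' = +0.58359; +0.58359 ∈ [0.3, 1.1) → IN Λ
#3 (2,7): internal coord 2 + (7)·β' = +0.34752; +0.34752 ∈ [0.3, 1.1) → IN Λ
#4 (-1,-7): internal coord -1 + (-7)·β' = +0.65248; +0.65248 ∈ [0.3, 1.1) → IN Λ
#5 (3,6): internal coord 3 + (6)·β' = +1.58359; +1.58359 ∉ [0.3, 1.1) → out
#6 (3,8): internal coord 3 + (8)·β' = +1.11146; +1.11146 ∉ [0.3, 1.1) → out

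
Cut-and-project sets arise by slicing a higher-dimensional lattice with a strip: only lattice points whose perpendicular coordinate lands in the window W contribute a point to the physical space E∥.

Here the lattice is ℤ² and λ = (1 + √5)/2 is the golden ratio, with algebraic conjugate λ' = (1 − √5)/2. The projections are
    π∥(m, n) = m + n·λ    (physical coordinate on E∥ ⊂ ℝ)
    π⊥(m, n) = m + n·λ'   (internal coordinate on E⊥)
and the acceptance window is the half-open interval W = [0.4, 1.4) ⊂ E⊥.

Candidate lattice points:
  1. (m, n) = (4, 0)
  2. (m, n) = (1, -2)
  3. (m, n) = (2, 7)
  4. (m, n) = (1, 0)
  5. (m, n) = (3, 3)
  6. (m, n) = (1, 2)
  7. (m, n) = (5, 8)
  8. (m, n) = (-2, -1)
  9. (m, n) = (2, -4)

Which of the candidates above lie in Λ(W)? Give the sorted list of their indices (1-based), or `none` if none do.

Compute λ' = (1−√5)/2 = -0.61803, so π⊥(m,n) = m -0.61803·n.
candidate 1: (m,n)=(4,0) → π∥ = 4+0·λ ≈ 4.00000, π⊥ = 4+0·λ' ≈ 4.00000 ∉ [0.4, 1.4) ⇒ out
candidate 2: (m,n)=(1,-2) → π∥ = 1-2·λ ≈ -2.23607, π⊥ = 1-2·λ' ≈ 2.23607 ∉ [0.4, 1.4) ⇒ out
candidate 3: (m,n)=(2,7) → π∥ = 2+7·λ ≈ 13.32624, π⊥ = 2+7·λ' ≈ -2.32624 ∉ [0.4, 1.4) ⇒ out
candidate 4: (m,n)=(1,0) → π∥ = 1+0·λ ≈ 1.00000, π⊥ = 1+0·λ' ≈ 1.00000 ∈ [0.4, 1.4) ⇒ IN Λ
candidate 5: (m,n)=(3,3) → π∥ = 3+3·λ ≈ 7.85410, π⊥ = 3+3·λ' ≈ 1.14590 ∈ [0.4, 1.4) ⇒ IN Λ
candidate 6: (m,n)=(1,2) → π∥ = 1+2·λ ≈ 4.23607, π⊥ = 1+2·λ' ≈ -0.23607 ∉ [0.4, 1.4) ⇒ out
candidate 7: (m,n)=(5,8) → π∥ = 5+8·λ ≈ 17.94427, π⊥ = 5+8·λ' ≈ 0.05573 ∉ [0.4, 1.4) ⇒ out
candidate 8: (m,n)=(-2,-1) → π∥ = -2-1·λ ≈ -3.61803, π⊥ = -2-1·λ' ≈ -1.38197 ∉ [0.4, 1.4) ⇒ out
candidate 9: (m,n)=(2,-4) → π∥ = 2-4·λ ≈ -4.47214, π⊥ = 2-4·λ' ≈ 4.47214 ∉ [0.4, 1.4) ⇒ out

4, 5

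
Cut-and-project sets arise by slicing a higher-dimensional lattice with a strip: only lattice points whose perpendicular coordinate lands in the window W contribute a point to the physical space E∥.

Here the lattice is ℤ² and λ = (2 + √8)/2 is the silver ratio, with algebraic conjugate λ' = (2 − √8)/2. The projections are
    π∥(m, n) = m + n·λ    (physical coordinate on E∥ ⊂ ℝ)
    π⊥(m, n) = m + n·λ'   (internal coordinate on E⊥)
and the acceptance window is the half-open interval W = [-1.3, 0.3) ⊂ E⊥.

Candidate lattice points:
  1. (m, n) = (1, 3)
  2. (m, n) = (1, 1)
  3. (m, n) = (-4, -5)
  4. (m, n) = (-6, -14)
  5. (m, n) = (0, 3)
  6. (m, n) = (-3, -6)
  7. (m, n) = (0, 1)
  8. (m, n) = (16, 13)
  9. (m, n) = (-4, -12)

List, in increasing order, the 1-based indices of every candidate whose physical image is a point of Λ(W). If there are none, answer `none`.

1, 4, 5, 6, 7

Compute λ' = (2−√8)/2 = -0.414214, so π⊥(m,n) = m -0.414214·n.
#1 (1,3): internal coord 1 + (3)·λ' = -0.242641; -0.242641 ∈ [-1.3, 0.3) → IN Λ
#2 (1,1): internal coord 1 + (1)·λ' = +0.585786; +0.585786 ∉ [-1.3, 0.3) → out
#3 (-4,-5): internal coord -4 + (-5)·λ' = -1.928932; -1.928932 ∉ [-1.3, 0.3) → out
#4 (-6,-14): internal coord -6 + (-14)·λ' = -0.201010; -0.201010 ∈ [-1.3, 0.3) → IN Λ
#5 (0,3): internal coord 0 + (3)·λ' = -1.242641; -1.242641 ∈ [-1.3, 0.3) → IN Λ
#6 (-3,-6): internal coord -3 + (-6)·λ' = -0.514719; -0.514719 ∈ [-1.3, 0.3) → IN Λ
#7 (0,1): internal coord 0 + (1)·λ' = -0.414214; -0.414214 ∈ [-1.3, 0.3) → IN Λ
#8 (16,13): internal coord 16 + (13)·λ' = +10.615224; +10.615224 ∉ [-1.3, 0.3) → out
#9 (-4,-12): internal coord -4 + (-12)·λ' = +0.970563; +0.970563 ∉ [-1.3, 0.3) → out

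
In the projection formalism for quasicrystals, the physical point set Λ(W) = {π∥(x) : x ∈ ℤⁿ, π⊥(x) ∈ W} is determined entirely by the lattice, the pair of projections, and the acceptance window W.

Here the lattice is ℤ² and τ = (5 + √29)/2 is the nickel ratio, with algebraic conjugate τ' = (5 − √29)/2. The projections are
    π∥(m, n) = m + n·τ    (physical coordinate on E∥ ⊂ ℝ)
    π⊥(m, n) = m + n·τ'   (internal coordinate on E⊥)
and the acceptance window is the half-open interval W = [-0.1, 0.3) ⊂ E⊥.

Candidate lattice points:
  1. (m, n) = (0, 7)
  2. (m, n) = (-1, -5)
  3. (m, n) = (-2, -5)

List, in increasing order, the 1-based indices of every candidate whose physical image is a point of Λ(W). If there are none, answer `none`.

2

Numerically τ ≈ 5.1926 and τ' = −1/τ ≈ -0.1926.
#1 (0,7): internal coord 0 + (7)·τ' = -1.3481; -1.3481 ∉ [-0.1, 0.3) → out
#2 (-1,-5): internal coord -1 + (-5)·τ' = -0.0371; -0.0371 ∈ [-0.1, 0.3) → IN Λ
#3 (-2,-5): internal coord -2 + (-5)·τ' = -1.0371; -1.0371 ∉ [-0.1, 0.3) → out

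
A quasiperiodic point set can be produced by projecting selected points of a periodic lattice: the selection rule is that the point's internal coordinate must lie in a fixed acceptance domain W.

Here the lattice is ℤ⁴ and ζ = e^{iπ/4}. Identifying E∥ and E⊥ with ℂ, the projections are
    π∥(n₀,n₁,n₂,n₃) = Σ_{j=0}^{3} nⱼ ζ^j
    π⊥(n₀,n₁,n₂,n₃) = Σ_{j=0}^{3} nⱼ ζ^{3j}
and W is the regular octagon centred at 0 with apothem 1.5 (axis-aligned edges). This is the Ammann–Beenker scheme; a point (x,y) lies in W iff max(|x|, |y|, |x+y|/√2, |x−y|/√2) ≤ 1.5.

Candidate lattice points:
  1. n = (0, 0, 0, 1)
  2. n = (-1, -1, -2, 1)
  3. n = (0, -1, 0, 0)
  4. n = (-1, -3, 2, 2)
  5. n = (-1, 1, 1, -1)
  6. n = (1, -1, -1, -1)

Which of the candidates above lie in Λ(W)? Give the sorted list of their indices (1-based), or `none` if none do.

π⊥(n) = n₀ + n₁ζ³ + n₂ζ⁶ + n₃ζ⁹ where ζ = e^{iπ/4}.
#1 (0, 0, 0, 1): internal (0.7071, 0.7071); octagon support 1.0000 vs apothem 1.5 → ∈ W
#2 (-1, -1, -2, 1): internal (0.4142, 2.0000); octagon support 2.0000 vs apothem 1.5 → ∉ W
#3 (0, -1, 0, 0): internal (0.7071, -0.7071); octagon support 1.0000 vs apothem 1.5 → ∈ W
#4 (-1, -3, 2, 2): internal (2.5355, -2.7071); octagon support 3.7071 vs apothem 1.5 → ∉ W
#5 (-1, 1, 1, -1): internal (-2.4142, -1.0000); octagon support 2.4142 vs apothem 1.5 → ∉ W
#6 (1, -1, -1, -1): internal (1.0000, -0.4142); octagon support 1.0000 vs apothem 1.5 → ∈ W

1, 3, 6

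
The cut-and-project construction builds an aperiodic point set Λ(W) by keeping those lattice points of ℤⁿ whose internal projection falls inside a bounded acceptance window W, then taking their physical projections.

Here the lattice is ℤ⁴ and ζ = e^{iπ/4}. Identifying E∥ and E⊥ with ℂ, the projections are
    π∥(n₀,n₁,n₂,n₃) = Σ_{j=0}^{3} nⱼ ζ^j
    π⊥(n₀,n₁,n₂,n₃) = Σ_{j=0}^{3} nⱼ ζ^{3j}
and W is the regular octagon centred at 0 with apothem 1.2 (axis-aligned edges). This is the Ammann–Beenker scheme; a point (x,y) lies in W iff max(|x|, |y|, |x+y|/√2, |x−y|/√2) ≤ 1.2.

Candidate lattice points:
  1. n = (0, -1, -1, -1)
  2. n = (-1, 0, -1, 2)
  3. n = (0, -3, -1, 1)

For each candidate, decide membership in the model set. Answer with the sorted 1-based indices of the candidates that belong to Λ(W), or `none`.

1

Internal map: ζ^{3j} for j=0..3 gives (1,0), (−√2/2,√2/2), (0,−1), (√2/2,√2/2).
candidate 1: n = (0, -1, -1, -1) → π⊥ ≈ (+0.000000, -0.414214); max(|x|,|y|,|x±y|/√2) = 0.414214 ≤ 1.2 ⇒ ∈ W
candidate 2: n = (-1, 0, -1, 2) → π⊥ ≈ (+0.414214, +2.414214); max(|x|,|y|,|x±y|/√2) = 2.414214 > 1.2 ⇒ ∉ W
candidate 3: n = (0, -3, -1, 1) → π⊥ ≈ (+2.828427, -0.414214); max(|x|,|y|,|x±y|/√2) = 2.828427 > 1.2 ⇒ ∉ W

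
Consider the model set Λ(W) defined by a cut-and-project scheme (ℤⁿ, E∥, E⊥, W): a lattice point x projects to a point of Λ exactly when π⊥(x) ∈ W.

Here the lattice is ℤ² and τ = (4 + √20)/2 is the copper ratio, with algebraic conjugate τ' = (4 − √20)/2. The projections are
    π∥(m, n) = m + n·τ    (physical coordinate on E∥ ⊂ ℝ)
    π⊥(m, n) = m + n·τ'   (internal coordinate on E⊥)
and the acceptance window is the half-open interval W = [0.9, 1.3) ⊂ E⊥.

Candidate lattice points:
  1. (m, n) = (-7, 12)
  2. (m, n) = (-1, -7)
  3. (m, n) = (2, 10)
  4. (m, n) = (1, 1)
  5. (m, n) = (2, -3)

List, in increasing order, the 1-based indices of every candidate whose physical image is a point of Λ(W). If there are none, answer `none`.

Compute τ' = (4−√20)/2 = -0.236068, so π⊥(m,n) = m -0.236068·n.
candidate 1: (m,n)=(-7,12) → π∥ = -7+12·τ ≈ 43.832816, π⊥ = -7+12·τ' ≈ -9.832816 ∉ [0.9, 1.3) ⇒ out
candidate 2: (m,n)=(-1,-7) → π∥ = -1-7·τ ≈ -30.652476, π⊥ = -1-7·τ' ≈ 0.652476 ∉ [0.9, 1.3) ⇒ out
candidate 3: (m,n)=(2,10) → π∥ = 2+10·τ ≈ 44.360680, π⊥ = 2+10·τ' ≈ -0.360680 ∉ [0.9, 1.3) ⇒ out
candidate 4: (m,n)=(1,1) → π∥ = 1+1·τ ≈ 5.236068, π⊥ = 1+1·τ' ≈ 0.763932 ∉ [0.9, 1.3) ⇒ out
candidate 5: (m,n)=(2,-3) → π∥ = 2-3·τ ≈ -10.708204, π⊥ = 2-3·τ' ≈ 2.708204 ∉ [0.9, 1.3) ⇒ out

none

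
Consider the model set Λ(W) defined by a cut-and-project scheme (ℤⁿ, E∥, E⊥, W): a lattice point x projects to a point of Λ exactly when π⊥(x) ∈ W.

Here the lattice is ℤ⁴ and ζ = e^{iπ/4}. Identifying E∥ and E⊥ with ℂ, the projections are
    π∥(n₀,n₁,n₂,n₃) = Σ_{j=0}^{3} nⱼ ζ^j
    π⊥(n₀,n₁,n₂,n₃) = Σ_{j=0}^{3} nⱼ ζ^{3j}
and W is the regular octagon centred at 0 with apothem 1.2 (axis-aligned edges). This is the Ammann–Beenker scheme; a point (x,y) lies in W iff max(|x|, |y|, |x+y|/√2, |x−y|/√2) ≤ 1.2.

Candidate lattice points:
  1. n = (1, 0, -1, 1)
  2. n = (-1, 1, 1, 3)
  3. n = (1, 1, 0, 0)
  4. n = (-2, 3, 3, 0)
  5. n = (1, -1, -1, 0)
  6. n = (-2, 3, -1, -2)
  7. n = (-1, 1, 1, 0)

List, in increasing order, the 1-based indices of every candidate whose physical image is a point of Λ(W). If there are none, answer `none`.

π⊥(n) = n₀ + n₁ζ³ + n₂ζ⁶ + n₃ζ⁹ where ζ = e^{iπ/4}.
#1 (1, 0, -1, 1): internal (1.7071, 1.7071); octagon support 2.4142 vs apothem 1.2 → ∉ W
#2 (-1, 1, 1, 3): internal (0.4142, 1.8284); octagon support 1.8284 vs apothem 1.2 → ∉ W
#3 (1, 1, 0, 0): internal (0.2929, 0.7071); octagon support 0.7071 vs apothem 1.2 → ∈ W
#4 (-2, 3, 3, 0): internal (-4.1213, -0.8787); octagon support 4.1213 vs apothem 1.2 → ∉ W
#5 (1, -1, -1, 0): internal (1.7071, 0.2929); octagon support 1.7071 vs apothem 1.2 → ∉ W
#6 (-2, 3, -1, -2): internal (-5.5355, 1.7071); octagon support 5.5355 vs apothem 1.2 → ∉ W
#7 (-1, 1, 1, 0): internal (-1.7071, -0.2929); octagon support 1.7071 vs apothem 1.2 → ∉ W

3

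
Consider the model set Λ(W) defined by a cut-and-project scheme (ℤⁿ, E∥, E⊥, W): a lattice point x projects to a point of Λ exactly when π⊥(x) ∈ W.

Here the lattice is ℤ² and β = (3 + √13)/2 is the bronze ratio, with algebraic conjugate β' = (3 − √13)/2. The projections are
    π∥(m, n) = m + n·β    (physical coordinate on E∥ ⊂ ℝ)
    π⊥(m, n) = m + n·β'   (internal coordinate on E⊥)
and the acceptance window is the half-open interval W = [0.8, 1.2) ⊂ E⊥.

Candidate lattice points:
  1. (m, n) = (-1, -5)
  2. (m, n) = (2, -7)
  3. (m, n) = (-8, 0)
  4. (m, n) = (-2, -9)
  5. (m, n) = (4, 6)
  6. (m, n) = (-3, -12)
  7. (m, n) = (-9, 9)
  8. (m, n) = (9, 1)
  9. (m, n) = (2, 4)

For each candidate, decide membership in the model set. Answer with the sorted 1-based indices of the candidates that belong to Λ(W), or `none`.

Numerically β ≈ 3.30278 and β' = −1/β ≈ -0.30278.
candidate 1: (m,n)=(-1,-5) → π∥ = -1-5·β ≈ -17.51388, π⊥ = -1-5·β' ≈ 0.51388 ∉ [0.8, 1.2) ⇒ out
candidate 2: (m,n)=(2,-7) → π∥ = 2-7·β ≈ -21.11943, π⊥ = 2-7·β' ≈ 4.11943 ∉ [0.8, 1.2) ⇒ out
candidate 3: (m,n)=(-8,0) → π∥ = -8+0·β ≈ -8.00000, π⊥ = -8+0·β' ≈ -8.00000 ∉ [0.8, 1.2) ⇒ out
candidate 4: (m,n)=(-2,-9) → π∥ = -2-9·β ≈ -31.72498, π⊥ = -2-9·β' ≈ 0.72498 ∉ [0.8, 1.2) ⇒ out
candidate 5: (m,n)=(4,6) → π∥ = 4+6·β ≈ 23.81665, π⊥ = 4+6·β' ≈ 2.18335 ∉ [0.8, 1.2) ⇒ out
candidate 6: (m,n)=(-3,-12) → π∥ = -3-12·β ≈ -42.63331, π⊥ = -3-12·β' ≈ 0.63331 ∉ [0.8, 1.2) ⇒ out
candidate 7: (m,n)=(-9,9) → π∥ = -9+9·β ≈ 20.72498, π⊥ = -9+9·β' ≈ -11.72498 ∉ [0.8, 1.2) ⇒ out
candidate 8: (m,n)=(9,1) → π∥ = 9+1·β ≈ 12.30278, π⊥ = 9+1·β' ≈ 8.69722 ∉ [0.8, 1.2) ⇒ out
candidate 9: (m,n)=(2,4) → π∥ = 2+4·β ≈ 15.21110, π⊥ = 2+4·β' ≈ 0.78890 ∉ [0.8, 1.2) ⇒ out

none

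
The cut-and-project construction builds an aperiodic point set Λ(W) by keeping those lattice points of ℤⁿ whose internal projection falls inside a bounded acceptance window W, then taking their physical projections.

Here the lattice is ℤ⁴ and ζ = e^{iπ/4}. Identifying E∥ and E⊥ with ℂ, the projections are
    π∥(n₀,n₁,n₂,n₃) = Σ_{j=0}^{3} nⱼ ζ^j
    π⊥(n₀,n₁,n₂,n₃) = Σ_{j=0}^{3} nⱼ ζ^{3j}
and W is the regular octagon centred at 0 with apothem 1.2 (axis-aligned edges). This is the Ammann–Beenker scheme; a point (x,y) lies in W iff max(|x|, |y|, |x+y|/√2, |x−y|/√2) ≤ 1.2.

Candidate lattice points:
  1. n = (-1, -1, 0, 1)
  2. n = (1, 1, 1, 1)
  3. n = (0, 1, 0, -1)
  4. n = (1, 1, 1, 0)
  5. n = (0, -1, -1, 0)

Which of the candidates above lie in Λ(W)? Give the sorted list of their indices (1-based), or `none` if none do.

Internal map: ζ^{3j} for j=0..3 gives (1,0), (−√2/2,√2/2), (0,−1), (√2/2,√2/2).
#1 (-1, -1, 0, 1): internal (0.414214, 0.000000); octagon support 0.414214 vs apothem 1.2 → ∈ W
#2 (1, 1, 1, 1): internal (1.000000, 0.414214); octagon support 1.000000 vs apothem 1.2 → ∈ W
#3 (0, 1, 0, -1): internal (-1.414214, 0.000000); octagon support 1.414214 vs apothem 1.2 → ∉ W
#4 (1, 1, 1, 0): internal (0.292893, -0.292893); octagon support 0.414214 vs apothem 1.2 → ∈ W
#5 (0, -1, -1, 0): internal (0.707107, 0.292893); octagon support 0.707107 vs apothem 1.2 → ∈ W

1, 2, 4, 5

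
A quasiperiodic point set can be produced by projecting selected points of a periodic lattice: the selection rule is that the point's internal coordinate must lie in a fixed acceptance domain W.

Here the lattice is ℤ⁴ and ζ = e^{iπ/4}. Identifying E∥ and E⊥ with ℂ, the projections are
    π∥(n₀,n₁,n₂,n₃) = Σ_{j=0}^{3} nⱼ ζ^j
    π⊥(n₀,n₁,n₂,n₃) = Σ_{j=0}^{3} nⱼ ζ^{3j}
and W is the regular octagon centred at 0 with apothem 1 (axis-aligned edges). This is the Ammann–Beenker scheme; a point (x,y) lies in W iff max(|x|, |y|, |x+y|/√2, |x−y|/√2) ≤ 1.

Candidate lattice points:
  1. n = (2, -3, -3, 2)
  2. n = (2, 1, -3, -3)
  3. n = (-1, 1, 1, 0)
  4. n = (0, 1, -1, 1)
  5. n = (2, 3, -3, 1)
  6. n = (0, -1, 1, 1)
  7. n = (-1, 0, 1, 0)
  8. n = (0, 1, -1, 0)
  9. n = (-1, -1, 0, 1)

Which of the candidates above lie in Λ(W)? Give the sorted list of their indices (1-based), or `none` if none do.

Internal map: ζ^{3j} for j=0..3 gives (1,0), (−√2/2,√2/2), (0,−1), (√2/2,√2/2).
#1 (2, -3, -3, 2): internal (5.535534, 2.292893); octagon support 5.535534 vs apothem 1 → ∉ W
#2 (2, 1, -3, -3): internal (-0.828427, 1.585786); octagon support 1.707107 vs apothem 1 → ∉ W
#3 (-1, 1, 1, 0): internal (-1.707107, -0.292893); octagon support 1.707107 vs apothem 1 → ∉ W
#4 (0, 1, -1, 1): internal (0.000000, 2.414214); octagon support 2.414214 vs apothem 1 → ∉ W
#5 (2, 3, -3, 1): internal (0.585786, 5.828427); octagon support 5.828427 vs apothem 1 → ∉ W
#6 (0, -1, 1, 1): internal (1.414214, -1.000000); octagon support 1.707107 vs apothem 1 → ∉ W
#7 (-1, 0, 1, 0): internal (-1.000000, -1.000000); octagon support 1.414214 vs apothem 1 → ∉ W
#8 (0, 1, -1, 0): internal (-0.707107, 1.707107); octagon support 1.707107 vs apothem 1 → ∉ W
#9 (-1, -1, 0, 1): internal (0.414214, 0.000000); octagon support 0.414214 vs apothem 1 → ∈ W

9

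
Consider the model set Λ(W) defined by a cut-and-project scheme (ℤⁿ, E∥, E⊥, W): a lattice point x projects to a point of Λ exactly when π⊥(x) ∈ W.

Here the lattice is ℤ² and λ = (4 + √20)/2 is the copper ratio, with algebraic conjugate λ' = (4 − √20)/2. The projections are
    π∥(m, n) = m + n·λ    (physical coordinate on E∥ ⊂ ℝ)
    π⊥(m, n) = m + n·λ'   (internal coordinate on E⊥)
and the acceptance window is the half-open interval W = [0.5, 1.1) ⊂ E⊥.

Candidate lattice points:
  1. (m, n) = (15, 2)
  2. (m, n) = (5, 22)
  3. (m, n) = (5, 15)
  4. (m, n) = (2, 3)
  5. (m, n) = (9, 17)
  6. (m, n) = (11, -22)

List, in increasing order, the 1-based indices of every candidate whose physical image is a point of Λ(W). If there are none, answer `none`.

none

λ' = (4−√20)/2 ≈ -0.23607.
[1] lift (15,2): star map gives 14.52786; window check 0.5 ≤ 14.52786 < 1.1 is false → out
[2] lift (5,22): star map gives -0.19350; window check 0.5 ≤ -0.19350 < 1.1 is false → out
[3] lift (5,15): star map gives 1.45898; window check 0.5 ≤ 1.45898 < 1.1 is false → out
[4] lift (2,3): star map gives 1.29180; window check 0.5 ≤ 1.29180 < 1.1 is false → out
[5] lift (9,17): star map gives 4.98684; window check 0.5 ≤ 4.98684 < 1.1 is false → out
[6] lift (11,-22): star map gives 16.19350; window check 0.5 ≤ 16.19350 < 1.1 is false → out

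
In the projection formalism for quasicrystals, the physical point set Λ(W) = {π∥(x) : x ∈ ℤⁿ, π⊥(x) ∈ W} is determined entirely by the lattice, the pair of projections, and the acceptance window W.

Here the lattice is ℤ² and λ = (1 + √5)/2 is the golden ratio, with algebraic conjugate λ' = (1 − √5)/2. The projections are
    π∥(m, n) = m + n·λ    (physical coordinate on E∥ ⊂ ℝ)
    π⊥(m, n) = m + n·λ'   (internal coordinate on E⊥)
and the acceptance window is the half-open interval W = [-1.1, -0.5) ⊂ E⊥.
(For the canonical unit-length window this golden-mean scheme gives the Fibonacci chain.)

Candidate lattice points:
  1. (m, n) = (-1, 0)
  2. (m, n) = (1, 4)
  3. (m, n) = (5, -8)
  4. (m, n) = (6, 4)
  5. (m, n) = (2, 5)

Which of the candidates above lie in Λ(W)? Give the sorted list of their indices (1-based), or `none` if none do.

Compute λ' = (1−√5)/2 = -0.618034, so π⊥(m,n) = m -0.618034·n.
[1] lift (-1,0): star map gives -1.000000; window check -1.1 ≤ -1.000000 < -0.5 is true → IN Λ
[2] lift (1,4): star map gives -1.472136; window check -1.1 ≤ -1.472136 < -0.5 is false → out
[3] lift (5,-8): star map gives 9.944272; window check -1.1 ≤ 9.944272 < -0.5 is false → out
[4] lift (6,4): star map gives 3.527864; window check -1.1 ≤ 3.527864 < -0.5 is false → out
[5] lift (2,5): star map gives -1.090170; window check -1.1 ≤ -1.090170 < -0.5 is true → IN Λ

1, 5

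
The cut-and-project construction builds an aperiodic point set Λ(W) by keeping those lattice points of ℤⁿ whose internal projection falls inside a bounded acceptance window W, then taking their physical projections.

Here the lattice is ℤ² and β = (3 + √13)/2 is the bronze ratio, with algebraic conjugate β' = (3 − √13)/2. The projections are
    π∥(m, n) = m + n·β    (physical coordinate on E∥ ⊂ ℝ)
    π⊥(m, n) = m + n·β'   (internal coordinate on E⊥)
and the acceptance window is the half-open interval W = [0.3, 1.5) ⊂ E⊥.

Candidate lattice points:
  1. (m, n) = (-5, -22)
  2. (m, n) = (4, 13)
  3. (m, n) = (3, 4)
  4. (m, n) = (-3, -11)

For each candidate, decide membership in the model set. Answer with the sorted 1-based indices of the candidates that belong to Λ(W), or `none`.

4

β' = (3−√13)/2 ≈ -0.3028.
candidate 1: (m,n)=(-5,-22) → π∥ = -5-22·β ≈ -77.6611, π⊥ = -5-22·β' ≈ 1.6611 ∉ [0.3, 1.5) ⇒ out
candidate 2: (m,n)=(4,13) → π∥ = 4+13·β ≈ 46.9361, π⊥ = 4+13·β' ≈ 0.0639 ∉ [0.3, 1.5) ⇒ out
candidate 3: (m,n)=(3,4) → π∥ = 3+4·β ≈ 16.2111, π⊥ = 3+4·β' ≈ 1.7889 ∉ [0.3, 1.5) ⇒ out
candidate 4: (m,n)=(-3,-11) → π∥ = -3-11·β ≈ -39.3305, π⊥ = -3-11·β' ≈ 0.3305 ∈ [0.3, 1.5) ⇒ IN Λ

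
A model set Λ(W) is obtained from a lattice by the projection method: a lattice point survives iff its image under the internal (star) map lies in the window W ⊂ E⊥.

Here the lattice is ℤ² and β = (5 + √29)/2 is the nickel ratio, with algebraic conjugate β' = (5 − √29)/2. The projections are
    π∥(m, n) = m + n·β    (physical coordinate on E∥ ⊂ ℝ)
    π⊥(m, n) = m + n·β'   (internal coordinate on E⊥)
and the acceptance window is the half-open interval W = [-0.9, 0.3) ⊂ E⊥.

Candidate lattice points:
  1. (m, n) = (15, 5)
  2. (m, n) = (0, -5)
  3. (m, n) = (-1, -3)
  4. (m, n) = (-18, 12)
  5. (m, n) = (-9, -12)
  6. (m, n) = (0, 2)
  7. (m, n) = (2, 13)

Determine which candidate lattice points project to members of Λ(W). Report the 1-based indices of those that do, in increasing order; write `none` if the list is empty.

Compute β' = (5−√29)/2 = -0.1926, so π⊥(m,n) = m -0.1926·n.
[1] lift (15,5): star map gives 14.0371; window check -0.9 ≤ 14.0371 < 0.3 is false → out
[2] lift (0,-5): star map gives 0.9629; window check -0.9 ≤ 0.9629 < 0.3 is false → out
[3] lift (-1,-3): star map gives -0.4223; window check -0.9 ≤ -0.4223 < 0.3 is true → IN Λ
[4] lift (-18,12): star map gives -20.3110; window check -0.9 ≤ -20.3110 < 0.3 is false → out
[5] lift (-9,-12): star map gives -6.6890; window check -0.9 ≤ -6.6890 < 0.3 is false → out
[6] lift (0,2): star map gives -0.3852; window check -0.9 ≤ -0.3852 < 0.3 is true → IN Λ
[7] lift (2,13): star map gives -0.5036; window check -0.9 ≤ -0.5036 < 0.3 is true → IN Λ

3, 6, 7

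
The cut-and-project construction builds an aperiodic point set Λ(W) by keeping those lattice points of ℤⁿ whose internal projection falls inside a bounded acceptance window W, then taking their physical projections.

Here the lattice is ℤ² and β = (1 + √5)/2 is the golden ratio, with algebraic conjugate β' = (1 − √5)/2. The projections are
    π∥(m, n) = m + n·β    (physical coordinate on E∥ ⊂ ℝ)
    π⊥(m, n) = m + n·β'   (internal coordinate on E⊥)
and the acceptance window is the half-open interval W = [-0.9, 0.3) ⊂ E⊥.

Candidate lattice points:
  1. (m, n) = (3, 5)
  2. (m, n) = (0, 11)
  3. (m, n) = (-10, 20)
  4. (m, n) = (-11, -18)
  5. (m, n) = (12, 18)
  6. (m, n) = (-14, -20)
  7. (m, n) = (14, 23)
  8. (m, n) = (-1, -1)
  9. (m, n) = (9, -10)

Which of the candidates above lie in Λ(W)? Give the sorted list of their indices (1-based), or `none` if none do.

Numerically β ≈ 1.618034 and β' = −1/β ≈ -0.618034.
#1 (3,5): internal coord 3 + (5)·β' = -0.090170; -0.090170 ∈ [-0.9, 0.3) → IN Λ
#2 (0,11): internal coord 0 + (11)·β' = -6.798374; -6.798374 ∉ [-0.9, 0.3) → out
#3 (-10,20): internal coord -10 + (20)·β' = -22.360680; -22.360680 ∉ [-0.9, 0.3) → out
#4 (-11,-18): internal coord -11 + (-18)·β' = +0.124612; +0.124612 ∈ [-0.9, 0.3) → IN Λ
#5 (12,18): internal coord 12 + (18)·β' = +0.875388; +0.875388 ∉ [-0.9, 0.3) → out
#6 (-14,-20): internal coord -14 + (-20)·β' = -1.639320; -1.639320 ∉ [-0.9, 0.3) → out
#7 (14,23): internal coord 14 + (23)·β' = -0.214782; -0.214782 ∈ [-0.9, 0.3) → IN Λ
#8 (-1,-1): internal coord -1 + (-1)·β' = -0.381966; -0.381966 ∈ [-0.9, 0.3) → IN Λ
#9 (9,-10): internal coord 9 + (-10)·β' = +15.180340; +15.180340 ∉ [-0.9, 0.3) → out

1, 4, 7, 8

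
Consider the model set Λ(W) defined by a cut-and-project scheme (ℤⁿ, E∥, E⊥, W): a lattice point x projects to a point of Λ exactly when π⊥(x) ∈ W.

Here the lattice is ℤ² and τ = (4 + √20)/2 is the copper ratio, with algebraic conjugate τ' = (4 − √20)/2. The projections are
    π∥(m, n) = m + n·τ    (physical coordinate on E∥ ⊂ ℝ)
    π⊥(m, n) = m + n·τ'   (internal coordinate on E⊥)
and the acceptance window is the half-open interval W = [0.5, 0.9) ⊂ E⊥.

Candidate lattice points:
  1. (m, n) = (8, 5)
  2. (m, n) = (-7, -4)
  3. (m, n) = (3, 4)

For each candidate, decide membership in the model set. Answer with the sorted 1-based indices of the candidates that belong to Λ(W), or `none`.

none

Compute τ' = (4−√20)/2 = -0.23607, so π⊥(m,n) = m -0.23607·n.
#1 (8,5): internal coord 8 + (5)·τ' = +6.81966; +6.81966 ∉ [0.5, 0.9) → out
#2 (-7,-4): internal coord -7 + (-4)·τ' = -6.05573; -6.05573 ∉ [0.5, 0.9) → out
#3 (3,4): internal coord 3 + (4)·τ' = +2.05573; +2.05573 ∉ [0.5, 0.9) → out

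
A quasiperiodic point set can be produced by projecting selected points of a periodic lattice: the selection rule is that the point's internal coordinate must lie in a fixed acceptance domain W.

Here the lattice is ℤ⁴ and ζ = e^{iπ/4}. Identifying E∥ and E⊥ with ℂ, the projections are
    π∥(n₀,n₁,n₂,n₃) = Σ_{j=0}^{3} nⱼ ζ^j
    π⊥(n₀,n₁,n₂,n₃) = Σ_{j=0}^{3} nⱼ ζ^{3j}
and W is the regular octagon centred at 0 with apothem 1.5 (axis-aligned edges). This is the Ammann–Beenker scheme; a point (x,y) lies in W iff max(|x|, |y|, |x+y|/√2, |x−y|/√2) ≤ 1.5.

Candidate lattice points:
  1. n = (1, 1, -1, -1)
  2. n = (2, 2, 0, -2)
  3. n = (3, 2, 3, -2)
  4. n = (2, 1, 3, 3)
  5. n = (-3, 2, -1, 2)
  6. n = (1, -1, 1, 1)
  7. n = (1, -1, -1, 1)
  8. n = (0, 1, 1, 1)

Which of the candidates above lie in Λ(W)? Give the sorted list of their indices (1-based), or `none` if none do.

1, 2, 8

With ζ = e^{iπ/4} the internal vectors are ζ^0,ζ^3,ζ^6,ζ^9.
candidate 1: n = (1, 1, -1, -1) → π⊥ ≈ (-0.41421, +1.00000); max(|x|,|y|,|x±y|/√2) = 1.00000 ≤ 1.5 ⇒ ∈ W
candidate 2: n = (2, 2, 0, -2) → π⊥ ≈ (-0.82843, +0.00000); max(|x|,|y|,|x±y|/√2) = 0.82843 ≤ 1.5 ⇒ ∈ W
candidate 3: n = (3, 2, 3, -2) → π⊥ ≈ (+0.17157, -3.00000); max(|x|,|y|,|x±y|/√2) = 3.00000 > 1.5 ⇒ ∉ W
candidate 4: n = (2, 1, 3, 3) → π⊥ ≈ (+3.41421, -0.17157); max(|x|,|y|,|x±y|/√2) = 3.41421 > 1.5 ⇒ ∉ W
candidate 5: n = (-3, 2, -1, 2) → π⊥ ≈ (-3.00000, +3.82843); max(|x|,|y|,|x±y|/√2) = 4.82843 > 1.5 ⇒ ∉ W
candidate 6: n = (1, -1, 1, 1) → π⊥ ≈ (+2.41421, -1.00000); max(|x|,|y|,|x±y|/√2) = 2.41421 > 1.5 ⇒ ∉ W
candidate 7: n = (1, -1, -1, 1) → π⊥ ≈ (+2.41421, +1.00000); max(|x|,|y|,|x±y|/√2) = 2.41421 > 1.5 ⇒ ∉ W
candidate 8: n = (0, 1, 1, 1) → π⊥ ≈ (+0.00000, +0.41421); max(|x|,|y|,|x±y|/√2) = 0.41421 ≤ 1.5 ⇒ ∈ W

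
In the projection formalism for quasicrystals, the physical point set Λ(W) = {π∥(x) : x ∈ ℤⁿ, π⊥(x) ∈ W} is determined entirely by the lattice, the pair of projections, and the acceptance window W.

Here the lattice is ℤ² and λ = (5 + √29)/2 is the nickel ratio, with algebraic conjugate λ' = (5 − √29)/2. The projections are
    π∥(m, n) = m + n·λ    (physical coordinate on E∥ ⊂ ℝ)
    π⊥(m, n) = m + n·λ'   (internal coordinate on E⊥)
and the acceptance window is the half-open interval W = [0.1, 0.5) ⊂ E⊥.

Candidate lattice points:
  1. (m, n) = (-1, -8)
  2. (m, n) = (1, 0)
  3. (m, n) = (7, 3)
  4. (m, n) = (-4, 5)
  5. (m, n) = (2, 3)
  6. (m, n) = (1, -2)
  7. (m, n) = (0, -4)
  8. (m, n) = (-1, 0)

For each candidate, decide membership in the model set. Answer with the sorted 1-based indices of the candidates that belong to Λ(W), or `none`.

Numerically λ ≈ 5.1926 and λ' = −1/λ ≈ -0.1926.
candidate 1: (m,n)=(-1,-8) → π∥ = -1-8·λ ≈ -42.5407, π⊥ = -1-8·λ' ≈ 0.5407 ∉ [0.1, 0.5) ⇒ out
candidate 2: (m,n)=(1,0) → π∥ = 1+0·λ ≈ 1.0000, π⊥ = 1+0·λ' ≈ 1.0000 ∉ [0.1, 0.5) ⇒ out
candidate 3: (m,n)=(7,3) → π∥ = 7+3·λ ≈ 22.5777, π⊥ = 7+3·λ' ≈ 6.4223 ∉ [0.1, 0.5) ⇒ out
candidate 4: (m,n)=(-4,5) → π∥ = -4+5·λ ≈ 21.9629, π⊥ = -4+5·λ' ≈ -4.9629 ∉ [0.1, 0.5) ⇒ out
candidate 5: (m,n)=(2,3) → π∥ = 2+3·λ ≈ 17.5777, π⊥ = 2+3·λ' ≈ 1.4223 ∉ [0.1, 0.5) ⇒ out
candidate 6: (m,n)=(1,-2) → π∥ = 1-2·λ ≈ -9.3852, π⊥ = 1-2·λ' ≈ 1.3852 ∉ [0.1, 0.5) ⇒ out
candidate 7: (m,n)=(0,-4) → π∥ = 0-4·λ ≈ -20.7703, π⊥ = 0-4·λ' ≈ 0.7703 ∉ [0.1, 0.5) ⇒ out
candidate 8: (m,n)=(-1,0) → π∥ = -1+0·λ ≈ -1.0000, π⊥ = -1+0·λ' ≈ -1.0000 ∉ [0.1, 0.5) ⇒ out

none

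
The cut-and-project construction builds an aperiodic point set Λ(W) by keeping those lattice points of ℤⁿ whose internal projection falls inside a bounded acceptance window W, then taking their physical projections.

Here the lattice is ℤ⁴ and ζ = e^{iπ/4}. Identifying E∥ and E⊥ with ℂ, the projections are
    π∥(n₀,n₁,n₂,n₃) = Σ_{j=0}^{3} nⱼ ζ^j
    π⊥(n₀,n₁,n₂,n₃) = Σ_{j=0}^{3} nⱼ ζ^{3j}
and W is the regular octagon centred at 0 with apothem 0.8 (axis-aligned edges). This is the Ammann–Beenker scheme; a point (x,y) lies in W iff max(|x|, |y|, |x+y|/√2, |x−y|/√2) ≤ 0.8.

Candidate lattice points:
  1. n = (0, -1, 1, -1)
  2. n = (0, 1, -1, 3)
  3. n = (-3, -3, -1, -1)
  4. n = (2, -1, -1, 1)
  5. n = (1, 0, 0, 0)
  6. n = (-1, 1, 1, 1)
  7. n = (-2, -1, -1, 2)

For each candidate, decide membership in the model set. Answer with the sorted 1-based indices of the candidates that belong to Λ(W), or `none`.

π⊥(n) = n₀ + n₁ζ³ + n₂ζ⁶ + n₃ζ⁹ where ζ = e^{iπ/4}.
#1 (0, -1, 1, -1): internal (0.00000, -2.41421); octagon support 2.41421 vs apothem 0.8 → ∉ W
#2 (0, 1, -1, 3): internal (1.41421, 3.82843); octagon support 3.82843 vs apothem 0.8 → ∉ W
#3 (-3, -3, -1, -1): internal (-1.58579, -1.82843); octagon support 2.41421 vs apothem 0.8 → ∉ W
#4 (2, -1, -1, 1): internal (3.41421, 1.00000); octagon support 3.41421 vs apothem 0.8 → ∉ W
#5 (1, 0, 0, 0): internal (1.00000, 0.00000); octagon support 1.00000 vs apothem 0.8 → ∉ W
#6 (-1, 1, 1, 1): internal (-1.00000, 0.41421); octagon support 1.00000 vs apothem 0.8 → ∉ W
#7 (-2, -1, -1, 2): internal (0.12132, 1.70711); octagon support 1.70711 vs apothem 0.8 → ∉ W

none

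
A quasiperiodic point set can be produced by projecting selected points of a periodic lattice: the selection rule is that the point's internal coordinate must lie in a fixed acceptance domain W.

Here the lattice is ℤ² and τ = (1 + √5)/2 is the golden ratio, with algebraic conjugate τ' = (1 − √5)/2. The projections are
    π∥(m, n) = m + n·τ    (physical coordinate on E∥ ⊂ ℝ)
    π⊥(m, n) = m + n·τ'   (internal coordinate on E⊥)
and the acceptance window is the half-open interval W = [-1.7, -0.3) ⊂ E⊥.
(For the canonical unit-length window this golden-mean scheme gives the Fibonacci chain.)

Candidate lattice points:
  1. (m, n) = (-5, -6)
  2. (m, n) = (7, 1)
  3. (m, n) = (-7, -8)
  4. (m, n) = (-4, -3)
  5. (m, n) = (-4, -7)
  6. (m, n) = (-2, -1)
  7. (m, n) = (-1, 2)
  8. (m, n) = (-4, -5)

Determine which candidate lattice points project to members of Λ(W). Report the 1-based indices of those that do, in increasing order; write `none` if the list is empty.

1, 6, 8

Numerically τ ≈ 1.61803 and τ' = −1/τ ≈ -0.61803.
candidate 1: (m,n)=(-5,-6) → π∥ = -5-6·τ ≈ -14.70820, π⊥ = -5-6·τ' ≈ -1.29180 ∈ [-1.7, -0.3) ⇒ IN Λ
candidate 2: (m,n)=(7,1) → π∥ = 7+1·τ ≈ 8.61803, π⊥ = 7+1·τ' ≈ 6.38197 ∉ [-1.7, -0.3) ⇒ out
candidate 3: (m,n)=(-7,-8) → π∥ = -7-8·τ ≈ -19.94427, π⊥ = -7-8·τ' ≈ -2.05573 ∉ [-1.7, -0.3) ⇒ out
candidate 4: (m,n)=(-4,-3) → π∥ = -4-3·τ ≈ -8.85410, π⊥ = -4-3·τ' ≈ -2.14590 ∉ [-1.7, -0.3) ⇒ out
candidate 5: (m,n)=(-4,-7) → π∥ = -4-7·τ ≈ -15.32624, π⊥ = -4-7·τ' ≈ 0.32624 ∉ [-1.7, -0.3) ⇒ out
candidate 6: (m,n)=(-2,-1) → π∥ = -2-1·τ ≈ -3.61803, π⊥ = -2-1·τ' ≈ -1.38197 ∈ [-1.7, -0.3) ⇒ IN Λ
candidate 7: (m,n)=(-1,2) → π∥ = -1+2·τ ≈ 2.23607, π⊥ = -1+2·τ' ≈ -2.23607 ∉ [-1.7, -0.3) ⇒ out
candidate 8: (m,n)=(-4,-5) → π∥ = -4-5·τ ≈ -12.09017, π⊥ = -4-5·τ' ≈ -0.90983 ∈ [-1.7, -0.3) ⇒ IN Λ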